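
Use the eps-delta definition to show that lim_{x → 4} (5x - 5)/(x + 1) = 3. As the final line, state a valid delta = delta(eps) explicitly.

delta = min(5/2, (5/4)eps)

Let eps > 0. We want delta > 0 with 0 < |x − 4| < delta ⇒ |(5x - 5)/(x + 1) − 3| < eps.
Combining over a common denominator, (5x - 5)/(x + 1) − 3 = [(5x - 5)·5 − 15·(x + 1)] / [5·(x + 1)] = 10(x − 4) / (5(x + 1)).
So |(5x - 5)/(x + 1) − 3| = 10|x − 4| / (5·|x + 1|).
Require delta ≤ 5/2, so |x + 1| ≥ |5| − |x − 4| > 5 − 5/2 = 5/2.
Hence |(5x - 5)/(x + 1) − 3| < 10|x − 4|/(5·(5/2)) = (4/5)|x − 4|, which is < eps once |x − 4| < (5/4)eps.
Take delta = min(5/2, (5/4)eps). Then 0 < |x − 4| < delta forces both bounds, so |(5x - 5)/(x + 1) − 3| < eps.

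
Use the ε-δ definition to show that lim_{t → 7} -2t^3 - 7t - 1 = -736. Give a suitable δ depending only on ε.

δ = min(1, ε/345)

Suppose ε > 0. We want δ > 0 such that 0 < |t − 7| < δ implies |(-2t^3 - 7t - 1) + 736| < ε.
(-2t^3 - 7t - 1) + 736 = -2t^3 - 7t + 735 = (t − 7)(-2t^2 - 14t - 105).
So |(-2t^3 - 7t - 1) + 736| = |t − 7|·|-2t^2 - 14t - 105|.
Require δ ≤ 1. Then |t − 7| < 1 gives |t| < 8, and by the triangle inequality |-2t^2 - 14t - 105| ≤ 2·8^2 + 14·8 + 105 = 345.
Hence |(-2t^3 - 7t - 1) + 736| ≤ 345|t − 7| < ε provided |t − 7| < ε/345.
Choosing δ = min(1, ε/345) ensures both conditions, hence |(-2t^3 - 7t - 1) + 736| < ε.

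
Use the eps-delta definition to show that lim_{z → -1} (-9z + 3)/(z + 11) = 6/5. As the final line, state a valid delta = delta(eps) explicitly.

delta = min(5, (25/51)eps)

Fix eps > 0. We want delta > 0 with 0 < |z + 1| < delta ⇒ |(-9z + 3)/(z + 11) − (6/5)| < eps.
Combining over a common denominator, (-9z + 3)/(z + 11) − (6/5) = [(-9z + 3)·10 − 12·(z + 11)] / [10·(z + 11)] = -102(z + 1) / (10(z + 11)).
So |(-9z + 3)/(z + 11) − (6/5)| = 102|z + 1| / (10·|z + 11|).
Require delta ≤ 5, so |z + 11| ≥ |10| − |z + 1| > 10 − 5 = 5.
Hence |(-9z + 3)/(z + 11) − (6/5)| < 102|z + 1|/(10·5) = (51/25)|z + 1|, which is < eps once |z + 1| < (25/51)eps.
Take delta = min(5, (25/51)eps). Then 0 < |z + 1| < delta forces both bounds, so |(-9z + 3)/(z + 11) − (6/5)| < eps.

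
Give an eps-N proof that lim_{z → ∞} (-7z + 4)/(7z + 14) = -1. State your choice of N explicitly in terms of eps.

N = (18/7)/eps

Let eps > 0. We seek N > 0 such that z > N implies |(-7z + 4)/(7z + 14) + 1| < eps.
(-7z + 4)/(7z + 14) + 1 = (7(-7z + 4) − (-7)(7z + 14)) / (7(7z + 14)) = 126/(7(7z + 14)).
For z > 0 we have 7z + 14 > 7z, so |(-7z + 4)/(7z + 14) + 1| = 126/(7(7z + 14)) < 126/(7·7z) = (18/7)/z.
Thus |(-7z + 4)/(7z + 14) + 1| < eps whenever z > (18/7)/eps.
Take N = (18/7)/eps. If z > N then |(-7z + 4)/(7z + 14) + 1| < (18/7)/z < eps.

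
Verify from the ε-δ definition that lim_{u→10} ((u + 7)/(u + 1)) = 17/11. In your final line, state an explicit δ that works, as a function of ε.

Fix ε > 0. We want δ > 0 with 0 < |u − 10| < δ ⇒ |(u + 7)/(u + 1) − (17/11)| < ε.
Combining over a common denominator, (u + 7)/(u + 1) − (17/11) = [(u + 7)·11 − 17·(u + 1)] / [11·(u + 1)] = -6(u − 10) / (11(u + 1)).
So |(u + 7)/(u + 1) − (17/11)| = 6|u − 10| / (11·|u + 1|).
Restrict δ ≤ 11/2. Then |u − 10| < 11/2 gives |u + 1| = |(u − 10) + 11| ≥ 11 − 11/2 = 11/2.
Hence |(u + 7)/(u + 1) − (17/11)| < 6|u − 10|/(11·(11/2)) = (12/121)|u − 10|, which is < ε once |u − 10| < (121/12)ε.
Take δ = min(11/2, (121/12)ε). Then 0 < |u − 10| < δ forces both bounds, so |(u + 7)/(u + 1) − (17/11)| < ε.

δ = min(11/2, (121/12)ε)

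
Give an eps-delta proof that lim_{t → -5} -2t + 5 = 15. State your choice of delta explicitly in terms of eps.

Fix eps > 0. We need delta > 0 so that 0 < |t + 5| < delta implies |(-2t + 5) − 15| < eps.
|(-2t + 5) − 15| = |-2t - 10| = 2|t + 5|.
Thus it suffices that |t + 5| < eps/2.
Choosing delta = eps/2 gives |(-2t + 5) − 15| = 2|t + 5| < eps whenever |t + 5| < delta.

delta = eps/2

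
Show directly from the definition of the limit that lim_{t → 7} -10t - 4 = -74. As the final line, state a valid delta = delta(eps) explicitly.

Let eps > 0. We need delta > 0 so that 0 < |t − 7| < delta implies |(-10t - 4) + 74| < eps.
Since (-10t - 4) + 74 = -10(t − 7), we have |(-10t - 4) + 74| = 10|t − 7|.
Thus it suffices that |t − 7| < eps/10.
Take delta = eps/10. If 0 < |t − 7| < delta then |(-10t - 4) + 74| = 10|t − 7| < 10·(eps/10) = eps.

delta = eps/10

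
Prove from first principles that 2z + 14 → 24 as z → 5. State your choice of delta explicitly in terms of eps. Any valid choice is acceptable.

delta = eps/2

Let eps > 0 be given. We need delta > 0 so that 0 < |z − 5| < delta implies |(2z + 14) − 24| < eps.
Since (2z + 14) − 24 = 2(z − 5), we have |(2z + 14) − 24| = 2|z − 5|.
So 2|z − 5| < eps exactly when |z − 5| < eps/2.
Take delta = eps/2. If 0 < |z − 5| < delta then |(2z + 14) − 24| = 2|z − 5| < 2·(eps/2) = eps.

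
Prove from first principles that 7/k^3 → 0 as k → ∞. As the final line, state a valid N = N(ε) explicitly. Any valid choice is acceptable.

Let ε > 0. For k ≥ 1, |7/k^3 − 0| = 7/k^3.
7/k^3 < ε ⇔ k^3 > 7/ε ⇔ k > (7/ε)^{1/3}.
Take N = (7/ε)^{1/3}. Then k > N implies 7/k^3 < ε.

N = (7/ε)^{1/3}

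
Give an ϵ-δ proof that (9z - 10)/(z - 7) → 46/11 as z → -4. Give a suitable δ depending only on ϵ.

δ = min(11/2, (121/106)ϵ)

Fix ϵ > 0. We want δ > 0 with 0 < |z + 4| < δ ⇒ |(9z - 10)/(z - 7) − (46/11)| < ϵ.
Combining over a common denominator, (9z - 10)/(z - 7) − (46/11) = [(9z - 10)·(-11) − (-46)·(z - 7)] / [(-11)·(z - 7)] = -53(z + 4) / ((-11)(z - 7)).
So |(9z - 10)/(z - 7) − (46/11)| = 53|z + 4| / (11·|z − 7|).
Restrict δ ≤ 11/2. Then |z + 4| < 11/2 gives |z − 7| = |(z + 4) + (-11)| ≥ 11 − 11/2 = 11/2.
Hence |(9z - 10)/(z - 7) − (46/11)| < 53|z + 4|/(11·(11/2)) = (106/121)|z + 4|, which is < ϵ once |z + 4| < (121/106)ϵ.
Take δ = min(11/2, (121/106)ϵ). Then 0 < |z + 4| < δ forces both bounds, so |(9z - 10)/(z - 7) − (46/11)| < ϵ.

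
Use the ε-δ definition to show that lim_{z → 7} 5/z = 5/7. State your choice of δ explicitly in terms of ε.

δ = min(7/2, (49/10)ε)

Suppose ε > 0. We seek δ > 0 such that 0 < |z − 7| < δ implies |5/z − (5/7)| < ε.
|5/z − (5/7)| = 5·|7 − z|/(7·|z|) = 5|z − 7|/(7|z|).
Restrict δ ≤ 7/2. Then |z − 7| < 7/2 gives |z| > 7/2, so 7|z| > 49/2.
Then |5/z − (5/7)| < 5|z − 7|/(49/2), which is < ε when |z − 7| < (49/10)ε.
Take δ = min(7/2, (49/10)ε). Then 0 < |z − 7| < δ gives both |z − 7| < 7/2 and |z − 7| < (49/10)ε, so |5/z − (5/7)| < ε.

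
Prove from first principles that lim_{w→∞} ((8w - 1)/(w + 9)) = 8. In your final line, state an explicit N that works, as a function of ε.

N = 73/ε

Fix ε > 0. We seek N > 0 such that w > N implies |(8w - 1)/(w + 9) − 8| < ε.
(8w - 1)/(w + 9) − 8 = ((8w - 1) − 8(w + 9)) / ((w + 9)) = -73/((w + 9)).
For w > 0 we have w + 9 > w, so |(8w - 1)/(w + 9) − 8| = 73/((w + 9)) < 73/(w) = 73/w.
Thus |(8w - 1)/(w + 9) − 8| < ε whenever w > 73/ε.
Take N = 73/ε. If w > N then |(8w - 1)/(w + 9) − 8| < 73/w < ε.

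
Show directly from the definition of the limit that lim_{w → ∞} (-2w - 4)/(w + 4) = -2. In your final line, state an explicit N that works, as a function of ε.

Let ε > 0. We seek N > 0 such that w > N implies |(-2w - 4)/(w + 4) + 2| < ε.
(-2w - 4)/(w + 4) + 2 = ((-2w - 4) − (-2)(w + 4)) / ((w + 4)) = 4/((w + 4)).
For w > 0 we have w + 4 > w, so |(-2w - 4)/(w + 4) + 2| = 4/((w + 4)) < 4/(w) = 4/w.
Thus |(-2w - 4)/(w + 4) + 2| < ε whenever w > 4/ε.
Take N = 4/ε. If w > N then |(-2w - 4)/(w + 4) + 2| < 4/w < ε.

N = 4/ε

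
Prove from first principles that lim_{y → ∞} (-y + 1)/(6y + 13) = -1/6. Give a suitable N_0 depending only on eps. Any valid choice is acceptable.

N_0 = (19/36)/eps

Let eps > 0 be given. We seek N_0 > 0 such that y > N_0 implies |(-y + 1)/(6y + 13) + 1/6| < eps.
(-y + 1)/(6y + 13) + 1/6 = (6(-y + 1) − (-1)(6y + 13)) / (6(6y + 13)) = 19/(6(6y + 13)).
For y > 0 we have 6y + 13 > 6y, so |(-y + 1)/(6y + 13) + 1/6| = 19/(6(6y + 13)) < 19/(6·6y) = (19/36)/y.
Thus |(-y + 1)/(6y + 13) + 1/6| < eps whenever y > (19/36)/eps.
Take N_0 = (19/36)/eps. If y > N_0 then |(-y + 1)/(6y + 13) + 1/6| < (19/36)/y < eps.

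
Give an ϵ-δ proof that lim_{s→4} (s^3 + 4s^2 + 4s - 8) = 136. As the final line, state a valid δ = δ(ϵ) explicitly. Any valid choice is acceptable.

δ = min(1, ϵ/101)

Let ϵ > 0 be given. We want δ > 0 such that 0 < |s − 4| < δ implies |(s^3 + 4s^2 + 4s - 8) − 136| < ϵ.
(s^3 + 4s^2 + 4s - 8) − 136 = s^3 + 4s^2 + 4s - 144 = (s − 4)(s^2 + 8s + 36).
So |(s^3 + 4s^2 + 4s - 8) − 136| = |s − 4|·|s^2 + 8s + 36|.
Require δ ≤ 1. Then |s − 4| < 1 gives |s| < 5, and by the triangle inequality |s^2 + 8s + 36| ≤ 5^2 + 8·5 + 36 = 101.
Hence |(s^3 + 4s^2 + 4s - 8) − 136| ≤ 101|s − 4| < ϵ provided |s − 4| < ϵ/101.
Choosing δ = min(1, ϵ/101) ensures both conditions, hence |(s^3 + 4s^2 + 4s - 8) − 136| < ϵ.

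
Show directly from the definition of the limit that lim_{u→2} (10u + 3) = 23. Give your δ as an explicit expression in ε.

Suppose ε > 0. We need δ > 0 so that 0 < |u − 2| < δ implies |(10u + 3) − 23| < ε.
|(10u + 3) − 23| = |10u - 20| = 10|u − 2|.
So 10|u − 2| < ε exactly when |u − 2| < ε/10.
Choosing δ = ε/10 gives |(10u + 3) − 23| = 10|u − 2| < ε whenever |u − 2| < δ.

δ = ε/10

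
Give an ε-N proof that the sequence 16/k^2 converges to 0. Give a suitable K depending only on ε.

K = (16/ε)^{1/2}

Let ε > 0 be given. For k ≥ 1, |16/k^2 − 0| = 16/k^2.
16/k^2 < ε ⇔ k^2 > 16/ε ⇔ k > (16/ε)^{1/2}.
Take K = (16/ε)^{1/2}. Then k > K implies 16/k^2 < ε.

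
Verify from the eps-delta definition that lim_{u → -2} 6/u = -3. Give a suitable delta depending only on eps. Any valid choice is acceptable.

Let eps > 0. We seek delta > 0 such that 0 < |u + 2| < delta implies |6/u + 3| < eps.
|6/u + 3| = 6·|-2 − u|/(2·|u|) = 6|u + 2|/(2|u|).
Restrict delta ≤ 1. Then |u + 2| < 1 gives |u| > 1, so 2|u| > 2.
Then |6/u + 3| < 6|u + 2|/2, which is < eps when |u + 2| < (1/3)eps.
Take delta = min(1, (1/3)eps). Then 0 < |u + 2| < delta gives both |u + 2| < 1 and |u + 2| < (1/3)eps, so |6/u + 3| < eps.

delta = min(1, (1/3)eps)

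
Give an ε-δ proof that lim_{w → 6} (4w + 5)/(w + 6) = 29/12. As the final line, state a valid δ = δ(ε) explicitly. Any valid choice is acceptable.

Fix ε > 0. We want δ > 0 with 0 < |w − 6| < δ ⇒ |(4w + 5)/(w + 6) − (29/12)| < ε.
Combining over a common denominator, (4w + 5)/(w + 6) − (29/12) = [(4w + 5)·12 − 29·(w + 6)] / [12·(w + 6)] = 19(w − 6) / (12(w + 6)).
So |(4w + 5)/(w + 6) − (29/12)| = 19|w − 6| / (12·|w + 6|).
Restrict δ ≤ 6. Then |w − 6| < 6 gives |w + 6| = |(w − 6) + 12| ≥ 12 − 6 = 6.
Hence |(4w + 5)/(w + 6) − (29/12)| < 19|w − 6|/(12·6) = (19/72)|w − 6|, which is < ε once |w − 6| < (72/19)ε.
Take δ = min(6, (72/19)ε). Then 0 < |w − 6| < δ forces both bounds, so |(4w + 5)/(w + 6) − (29/12)| < ε.

δ = min(6, (72/19)ε)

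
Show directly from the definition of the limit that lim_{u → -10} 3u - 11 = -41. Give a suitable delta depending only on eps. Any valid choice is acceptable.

Let eps > 0. We need delta > 0 so that 0 < |u + 10| < delta implies |(3u - 11) + 41| < eps.
Since (3u - 11) + 41 = 3(u + 10), we have |(3u - 11) + 41| = 3|u + 10|.
Thus it suffices that |u + 10| < eps/3.
Take delta = eps/3. If 0 < |u + 10| < delta then |(3u - 11) + 41| = 3|u + 10| < 3·(eps/3) = eps.

delta = eps/3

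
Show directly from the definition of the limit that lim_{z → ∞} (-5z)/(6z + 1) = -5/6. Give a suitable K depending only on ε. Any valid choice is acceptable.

K = (5/36)/ε

Let ε > 0. We seek K > 0 such that z > K implies |(-5z)/(6z + 1) + 5/6| < ε.
(-5z)/(6z + 1) + 5/6 = (6(-5z) − (-5)(6z + 1)) / (6(6z + 1)) = 5/(6(6z + 1)).
For z > 0 we have 6z + 1 > 6z, so |(-5z)/(6z + 1) + 5/6| = 5/(6(6z + 1)) < 5/(6·6z) = (5/36)/z.
Thus |(-5z)/(6z + 1) + 5/6| < ε whenever z > (5/36)/ε.
Take K = (5/36)/ε. If z > K then |(-5z)/(6z + 1) + 5/6| < (5/36)/z < ε.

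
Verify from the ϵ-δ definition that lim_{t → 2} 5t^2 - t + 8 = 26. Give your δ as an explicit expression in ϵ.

Fix ϵ > 0. We want δ > 0 such that 0 < |t − 2| < δ implies |(5t^2 - t + 8) − 26| < ϵ.
(5t^2 - t + 8) − 26 = 5t^2 - t - 18 = (t − 2)(5t + 9).
So |(5t^2 - t + 8) − 26| = |t − 2|·|5t + 9|.
Assume first that |t − 2| < 1, so |t| < 3. Then |5t + 9| ≤ 5·3 + 9 = 24.
Hence |(5t^2 - t + 8) − 26| ≤ 24|t − 2| < ϵ provided |t − 2| < ϵ/24.
Choosing δ = min(1, ϵ/24) ensures both conditions, hence |(5t^2 - t + 8) − 26| < ϵ.

δ = min(1, ϵ/24)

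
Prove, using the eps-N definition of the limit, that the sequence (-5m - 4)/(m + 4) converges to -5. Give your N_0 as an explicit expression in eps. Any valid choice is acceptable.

Let eps > 0. For m ≥ 1, |(-5m - 4)/(m + 4) + 5| = |16|/((m + 4)) = 16/((m + 4)).
Since m + 4 ≥ m for m ≥ 1, this is ≤ 16/(m) = 16/m.
So |(-5m - 4)/(m + 4) + 5| < eps whenever m > 16/eps.
Take N_0 = 16/eps. If m > N_0 then |(-5m - 4)/(m + 4) + 5| ≤ 16/m < eps.

N_0 = 16/eps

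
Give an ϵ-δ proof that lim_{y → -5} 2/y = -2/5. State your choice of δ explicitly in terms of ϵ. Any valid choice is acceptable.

Fix ϵ > 0. We seek δ > 0 such that 0 < |y + 5| < δ implies |2/y + 2/5| < ϵ.
|2/y + 2/5| = 2·|-5 − y|/(5·|y|) = 2|y + 5|/(5|y|).
Require δ ≤ 5/2 so that |y| > 5 − 5/2 = 5/2, hence 5|y| > 25/2.
Then |2/y + 2/5| < 2|y + 5|/(25/2), which is < ϵ when |y + 5| < (25/4)ϵ.
Take δ = min(5/2, (25/4)ϵ). Then 0 < |y + 5| < δ gives both |y + 5| < 5/2 and |y + 5| < (25/4)ϵ, so |2/y + 2/5| < ϵ.

δ = min(5/2, (25/4)ϵ)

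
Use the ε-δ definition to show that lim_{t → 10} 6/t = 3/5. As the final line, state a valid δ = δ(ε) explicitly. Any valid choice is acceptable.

Let ε > 0. We seek δ > 0 such that 0 < |t − 10| < δ implies |6/t − (3/5)| < ε.
|6/t − (3/5)| = 6·|10 − t|/(10·|t|) = 6|t − 10|/(10|t|).
Require δ ≤ 5 so that |t| > 10 − 5 = 5, hence 10|t| > 50.
Then |6/t − (3/5)| < 6|t − 10|/50, which is < ε when |t − 10| < (25/3)ε.
Take δ = min(5, (25/3)ε). Then 0 < |t − 10| < δ gives both |t − 10| < 5 and |t − 10| < (25/3)ε, so |6/t − (3/5)| < ε.

δ = min(5, (25/3)ε)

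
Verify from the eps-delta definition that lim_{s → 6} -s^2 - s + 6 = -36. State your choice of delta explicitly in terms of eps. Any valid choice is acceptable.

Let eps > 0 be given. We want delta > 0 such that 0 < |s − 6| < delta implies |(-s^2 - s + 6) + 36| < eps.
(-s^2 - s + 6) + 36 = -s^2 - s + 42 = (s − 6)(-s - 7).
So |(-s^2 - s + 6) + 36| = |s − 6|·|-s - 7|.
Require delta ≤ 2. Then |s − 6| < 2 gives |s| < 8, and by the triangle inequality |-s - 7| ≤ 8 + 7 = 15.
Hence |(-s^2 - s + 6) + 36| ≤ 15|s − 6| < eps provided |s − 6| < eps/15.
Choosing delta = min(2, eps/15) ensures both conditions, hence |(-s^2 - s + 6) + 36| < eps.

delta = min(2, eps/15)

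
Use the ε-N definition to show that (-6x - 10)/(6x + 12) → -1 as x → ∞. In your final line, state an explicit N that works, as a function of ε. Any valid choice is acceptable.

N = (1/3)/ε

Fix ε > 0. We seek N > 0 such that x > N implies |(-6x - 10)/(6x + 12) + 1| < ε.
(-6x - 10)/(6x + 12) + 1 = (6(-6x - 10) − (-6)(6x + 12)) / (6(6x + 12)) = 12/(6(6x + 12)).
For x > 0 we have 6x + 12 > 6x, so |(-6x - 10)/(6x + 12) + 1| = 12/(6(6x + 12)) < 12/(6·6x) = (1/3)/x.
Thus |(-6x - 10)/(6x + 12) + 1| < ε whenever x > (1/3)/ε.
Take N = (1/3)/ε. If x > N then |(-6x - 10)/(6x + 12) + 1| < (1/3)/x < ε.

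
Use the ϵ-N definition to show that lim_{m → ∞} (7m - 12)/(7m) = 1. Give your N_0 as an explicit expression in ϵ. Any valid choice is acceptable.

Let ϵ > 0 be given. For m ≥ 1, |(7m - 12)/(7m) − 1| = |-84|/(7(7m)) = 84/(7(7m)).
Since 7m ≥ 7m for m ≥ 1, this is ≤ 84/(7·7m) = (12/7)/m.
So |(7m - 12)/(7m) − 1| < ϵ whenever m > (12/7)/ϵ.
Take N_0 = (12/7)/ϵ. If m > N_0 then |(7m - 12)/(7m) − 1| ≤ (12/7)/m < ϵ.

N_0 = (12/7)/ϵ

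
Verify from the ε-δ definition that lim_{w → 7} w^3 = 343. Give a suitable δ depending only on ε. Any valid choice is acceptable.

δ = min(2, ε/193)

Suppose ε > 0. We want δ > 0 such that 0 < |w − 7| < δ implies |(w^3) − 343| < ε.
(w^3) − 343 = w^3 - 343 = (w − 7)(w^2 + 7w + 49).
So |(w^3) − 343| = |w − 7|·|w^2 + 7w + 49|.
Assume first that |w − 7| < 2, so |w| < 9. Then |w^2 + 7w + 49| ≤ 9^2 + 7·9 + 49 = 193.
Hence |(w^3) − 343| ≤ 193|w − 7| < ε provided |w − 7| < ε/193.
Choosing δ = min(2, ε/193) ensures both conditions, hence |(w^3) − 343| < ε.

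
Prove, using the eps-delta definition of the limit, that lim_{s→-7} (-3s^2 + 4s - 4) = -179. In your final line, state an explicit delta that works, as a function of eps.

Let eps > 0. We want delta > 0 such that 0 < |s + 7| < delta implies |(-3s^2 + 4s - 4) + 179| < eps.
(-3s^2 + 4s - 4) + 179 = -3s^2 + 4s + 175 = (s + 7)(-3s + 25).
So |(-3s^2 + 4s - 4) + 179| = |s + 7|·|-3s + 25|.
Assume first that |s + 7| < 1, so |s| < 8. Then |-3s + 25| ≤ 3·8 + 25 = 49.
Hence |(-3s^2 + 4s - 4) + 179| ≤ 49|s + 7| < eps provided |s + 7| < eps/49.
Take delta = min(1, eps/49). Then 0 < |s + 7| < delta gives both |s + 7| < 1 and |s + 7| < eps/49, so |(-3s^2 + 4s - 4) + 179| < eps.

delta = min(1, eps/49)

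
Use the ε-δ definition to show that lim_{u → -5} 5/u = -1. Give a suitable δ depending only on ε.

δ = min(5/2, (5/2)ε)

Suppose ε > 0. We seek δ > 0 such that 0 < |u + 5| < δ implies |5/u + 1| < ε.
|5/u + 1| = 5·|-5 − u|/(5·|u|) = 5|u + 5|/(5|u|).
Require δ ≤ 5/2 so that |u| > 5 − 5/2 = 5/2, hence 5|u| > 25/2.
Then |5/u + 1| < 5|u + 5|/(25/2), which is < ε when |u + 5| < (5/2)ε.
Take δ = min(5/2, (5/2)ε). Then 0 < |u + 5| < δ gives both |u + 5| < 5/2 and |u + 5| < (5/2)ε, so |5/u + 1| < ε.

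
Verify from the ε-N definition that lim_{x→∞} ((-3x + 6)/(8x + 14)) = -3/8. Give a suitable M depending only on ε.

Suppose ε > 0. We seek M > 0 such that x > M implies |(-3x + 6)/(8x + 14) + 3/8| < ε.
(-3x + 6)/(8x + 14) + 3/8 = (8(-3x + 6) − (-3)(8x + 14)) / (8(8x + 14)) = 90/(8(8x + 14)).
For x > 0 we have 8x + 14 > 8x, so |(-3x + 6)/(8x + 14) + 3/8| = 90/(8(8x + 14)) < 90/(8·8x) = (45/32)/x.
Thus |(-3x + 6)/(8x + 14) + 3/8| < ε whenever x > (45/32)/ε.
Take M = (45/32)/ε. If x > M then |(-3x + 6)/(8x + 14) + 3/8| < (45/32)/x < ε.

M = (45/32)/ε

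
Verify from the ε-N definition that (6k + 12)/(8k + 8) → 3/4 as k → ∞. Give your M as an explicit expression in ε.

Let ε > 0. For k ≥ 1, |(6k + 12)/(8k + 8) − (3/4)| = |48|/(8(8k + 8)) = 48/(8(8k + 8)).
Since 8k + 8 ≥ 8k for k ≥ 1, this is ≤ 48/(8·8k) = (3/4)/k.
So |(6k + 12)/(8k + 8) − (3/4)| < ε whenever k > (3/4)/ε.
Take M = (3/4)/ε. If k > M then |(6k + 12)/(8k + 8) − (3/4)| ≤ (3/4)/k < ε.

M = (3/4)/ε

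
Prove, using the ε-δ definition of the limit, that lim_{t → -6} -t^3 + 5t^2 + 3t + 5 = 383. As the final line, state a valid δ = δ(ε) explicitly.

Let ε > 0. We want δ > 0 such that 0 < |t + 6| < δ implies |(-t^3 + 5t^2 + 3t + 5) − 383| < ε.
(-t^3 + 5t^2 + 3t + 5) − 383 = -t^3 + 5t^2 + 3t - 378 = (t + 6)(-t^2 + 11t - 63).
So |(-t^3 + 5t^2 + 3t + 5) − 383| = |t + 6|·|-t^2 + 11t - 63|.
Require δ ≤ 1. Then |t + 6| < 1 gives |t| < 7, and by the triangle inequality |-t^2 + 11t - 63| ≤ 7^2 + 11·7 + 63 = 189.
Hence |(-t^3 + 5t^2 + 3t + 5) − 383| ≤ 189|t + 6| < ε provided |t + 6| < ε/189.
Take δ = min(1, ε/189). Then 0 < |t + 6| < δ gives both |t + 6| < 1 and |t + 6| < ε/189, so |(-t^3 + 5t^2 + 3t + 5) − 383| < ε.

δ = min(1, ε/189)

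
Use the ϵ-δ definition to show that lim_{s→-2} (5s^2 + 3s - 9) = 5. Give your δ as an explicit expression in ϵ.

Fix ϵ > 0. We want δ > 0 such that 0 < |s + 2| < δ implies |(5s^2 + 3s - 9) − 5| < ϵ.
(5s^2 + 3s - 9) − 5 = 5s^2 + 3s - 14 = (s + 2)(5s - 7).
So |(5s^2 + 3s - 9) − 5| = |s + 2|·|5s - 7|.
Assume first that |s + 2| < 2, so |s| < 4. Then |5s - 7| ≤ 5·4 + 7 = 27.
Hence |(5s^2 + 3s - 9) − 5| ≤ 27|s + 2| < ϵ provided |s + 2| < ϵ/27.
Choosing δ = min(2, ϵ/27) ensures both conditions, hence |(5s^2 + 3s - 9) − 5| < ϵ.

δ = min(2, ϵ/27)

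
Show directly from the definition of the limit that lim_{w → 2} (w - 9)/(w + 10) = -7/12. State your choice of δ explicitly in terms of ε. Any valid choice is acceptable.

δ = min(6, (72/19)ε)

Suppose ε > 0. We want δ > 0 with 0 < |w − 2| < δ ⇒ |(w - 9)/(w + 10) + 7/12| < ε.
Combining over a common denominator, (w - 9)/(w + 10) + 7/12 = [(w - 9)·12 − (-7)·(w + 10)] / [12·(w + 10)] = 19(w − 2) / (12(w + 10)).
So |(w - 9)/(w + 10) + 7/12| = 19|w − 2| / (12·|w + 10|).
Require δ ≤ 6, so |w + 10| ≥ |12| − |w − 2| > 12 − 6 = 6.
Hence |(w - 9)/(w + 10) + 7/12| < 19|w − 2|/(12·6) = (19/72)|w − 2|, which is < ε once |w − 2| < (72/19)ε.
Take δ = min(6, (72/19)ε). Then 0 < |w − 2| < δ forces both bounds, so |(w - 9)/(w + 10) + 7/12| < ε.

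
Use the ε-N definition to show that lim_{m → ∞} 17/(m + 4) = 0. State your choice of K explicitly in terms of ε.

K = 17/ε

Fix ε > 0. For m ≥ 1, |17/(m + 4) − 0| = 17/(m + 4) ≤ 17/m.
We need 17/m < ε, i.e. m > 17/ε.
Take K = 17/ε. If m > K then |17/(m + 4)| ≤ 17/m < ε.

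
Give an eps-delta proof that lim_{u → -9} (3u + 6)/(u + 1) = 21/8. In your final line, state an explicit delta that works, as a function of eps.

delta = min(4, (32/3)eps)

Suppose eps > 0. We want delta > 0 with 0 < |u + 9| < delta ⇒ |(3u + 6)/(u + 1) − (21/8)| < eps.
Combining over a common denominator, (3u + 6)/(u + 1) − (21/8) = [(3u + 6)·(-8) − (-21)·(u + 1)] / [(-8)·(u + 1)] = -3(u + 9) / ((-8)(u + 1)).
So |(3u + 6)/(u + 1) − (21/8)| = 3|u + 9| / (8·|u + 1|).
Require delta ≤ 4, so |u + 1| ≥ |-8| − |u + 9| > 8 − 4 = 4.
Hence |(3u + 6)/(u + 1) − (21/8)| < 3|u + 9|/(8·4) = (3/32)|u + 9|, which is < eps once |u + 9| < (32/3)eps.
Take delta = min(4, (32/3)eps). Then 0 < |u + 9| < delta forces both bounds, so |(3u + 6)/(u + 1) − (21/8)| < eps.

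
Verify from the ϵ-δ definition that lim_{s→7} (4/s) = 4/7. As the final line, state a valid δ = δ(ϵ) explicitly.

Let ϵ > 0. We seek δ > 0 such that 0 < |s − 7| < δ implies |4/s − (4/7)| < ϵ.
|4/s − (4/7)| = 4·|7 − s|/(7·|s|) = 4|s − 7|/(7|s|).
Require δ ≤ 7/2 so that |s| > 7 − 7/2 = 7/2, hence 7|s| > 49/2.
Then |4/s − (4/7)| < 4|s − 7|/(49/2), which is < ϵ when |s − 7| < (49/8)ϵ.
Take δ = min(7/2, (49/8)ϵ). Then 0 < |s − 7| < δ gives both |s − 7| < 7/2 and |s − 7| < (49/8)ϵ, so |4/s − (4/7)| < ϵ.

δ = min(7/2, (49/8)ϵ)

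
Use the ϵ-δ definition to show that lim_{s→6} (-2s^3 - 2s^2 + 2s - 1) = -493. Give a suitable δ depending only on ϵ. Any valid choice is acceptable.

δ = min(2, ϵ/322)

Fix ϵ > 0. We want δ > 0 such that 0 < |s − 6| < δ implies |(-2s^3 - 2s^2 + 2s - 1) + 493| < ϵ.
(-2s^3 - 2s^2 + 2s - 1) + 493 = -2s^3 - 2s^2 + 2s + 492 = (s − 6)(-2s^2 - 14s - 82).
So |(-2s^3 - 2s^2 + 2s - 1) + 493| = |s − 6|·|-2s^2 - 14s - 82|.
Assume first that |s − 6| < 2, so |s| < 8. Then |-2s^2 - 14s - 82| ≤ 2·8^2 + 14·8 + 82 = 322.
Hence |(-2s^3 - 2s^2 + 2s - 1) + 493| ≤ 322|s − 6| < ϵ provided |s − 6| < ϵ/322.
Choosing δ = min(2, ϵ/322) ensures both conditions, hence |(-2s^3 - 2s^2 + 2s - 1) + 493| < ϵ.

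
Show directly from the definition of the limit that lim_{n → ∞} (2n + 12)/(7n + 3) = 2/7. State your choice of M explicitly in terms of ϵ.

M = (78/49)/ϵ

Fix ϵ > 0. For n ≥ 1, |(2n + 12)/(7n + 3) − (2/7)| = |78|/(7(7n + 3)) = 78/(7(7n + 3)).
Since 7n + 3 ≥ 7n for n ≥ 1, this is ≤ 78/(7·7n) = (78/49)/n.
So |(2n + 12)/(7n + 3) − (2/7)| < ϵ whenever n > (78/49)/ϵ.
Take M = (78/49)/ϵ. If n > M then |(2n + 12)/(7n + 3) − (2/7)| ≤ (78/49)/n < ϵ.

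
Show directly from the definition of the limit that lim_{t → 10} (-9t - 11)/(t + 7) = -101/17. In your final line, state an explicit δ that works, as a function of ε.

δ = min(17/2, (289/104)ε)

Let ε > 0 be given. We want δ > 0 with 0 < |t − 10| < δ ⇒ |(-9t - 11)/(t + 7) + 101/17| < ε.
Combining over a common denominator, (-9t - 11)/(t + 7) + 101/17 = [(-9t - 11)·17 − (-101)·(t + 7)] / [17·(t + 7)] = -52(t − 10) / (17(t + 7)).
So |(-9t - 11)/(t + 7) + 101/17| = 52|t − 10| / (17·|t + 7|).
Restrict δ ≤ 17/2. Then |t − 10| < 17/2 gives |t + 7| = |(t − 10) + 17| ≥ 17 − 17/2 = 17/2.
Hence |(-9t - 11)/(t + 7) + 101/17| < 52|t − 10|/(17·(17/2)) = (104/289)|t − 10|, which is < ε once |t − 10| < (289/104)ε.
Take δ = min(17/2, (289/104)ε). Then 0 < |t − 10| < δ forces both bounds, so |(-9t - 11)/(t + 7) + 101/17| < ε.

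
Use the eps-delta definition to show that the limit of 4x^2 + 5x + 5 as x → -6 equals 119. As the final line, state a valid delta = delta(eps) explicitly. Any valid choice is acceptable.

Fix eps > 0. We want delta > 0 such that 0 < |x + 6| < delta implies |(4x^2 + 5x + 5) − 119| < eps.
(4x^2 + 5x + 5) − 119 = 4x^2 + 5x - 114 = (x + 6)(4x - 19).
So |(4x^2 + 5x + 5) − 119| = |x + 6|·|4x - 19|.
Require delta ≤ 1. Then |x + 6| < 1 gives |x| < 7, and by the triangle inequality |4x - 19| ≤ 4·7 + 19 = 47.
Hence |(4x^2 + 5x + 5) − 119| ≤ 47|x + 6| < eps provided |x + 6| < eps/47.
Choosing delta = min(1, eps/47) ensures both conditions, hence |(4x^2 + 5x + 5) − 119| < eps.

delta = min(1, eps/47)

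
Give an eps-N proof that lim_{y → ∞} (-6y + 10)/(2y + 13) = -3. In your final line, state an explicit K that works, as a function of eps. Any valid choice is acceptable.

K = (49/2)/eps

Fix eps > 0. We seek K > 0 such that y > K implies |(-6y + 10)/(2y + 13) + 3| < eps.
(-6y + 10)/(2y + 13) + 3 = (2(-6y + 10) − (-6)(2y + 13)) / (2(2y + 13)) = 98/(2(2y + 13)).
For y > 0 we have 2y + 13 > 2y, so |(-6y + 10)/(2y + 13) + 3| = 98/(2(2y + 13)) < 98/(2·2y) = (49/2)/y.
Thus |(-6y + 10)/(2y + 13) + 3| < eps whenever y > (49/2)/eps.
Take K = (49/2)/eps. If y > K then |(-6y + 10)/(2y + 13) + 3| < (49/2)/y < eps.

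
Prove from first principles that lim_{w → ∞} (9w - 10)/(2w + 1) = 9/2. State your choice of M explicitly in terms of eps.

Fix eps > 0. We seek M > 0 such that w > M implies |(9w - 10)/(2w + 1) − (9/2)| < eps.
(9w - 10)/(2w + 1) − (9/2) = (2(9w - 10) − 9(2w + 1)) / (2(2w + 1)) = -29/(2(2w + 1)).
For w > 0 we have 2w + 1 > 2w, so |(9w - 10)/(2w + 1) − (9/2)| = 29/(2(2w + 1)) < 29/(2·2w) = (29/4)/w.
Thus |(9w - 10)/(2w + 1) − (9/2)| < eps whenever w > (29/4)/eps.
Take M = (29/4)/eps. If w > M then |(9w - 10)/(2w + 1) − (9/2)| < (29/4)/w < eps.

M = (29/4)/eps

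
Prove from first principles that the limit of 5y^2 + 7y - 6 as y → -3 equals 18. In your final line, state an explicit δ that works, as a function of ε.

δ = min(2, ε/33)

Fix ε > 0. We want δ > 0 such that 0 < |y + 3| < δ implies |(5y^2 + 7y - 6) − 18| < ε.
(5y^2 + 7y - 6) − 18 = 5y^2 + 7y - 24 = (y + 3)(5y - 8).
So |(5y^2 + 7y - 6) − 18| = |y + 3|·|5y - 8|.
Require δ ≤ 2. Then |y + 3| < 2 gives |y| < 5, and by the triangle inequality |5y - 8| ≤ 5·5 + 8 = 33.
Hence |(5y^2 + 7y - 6) − 18| ≤ 33|y + 3| < ε provided |y + 3| < ε/33.
Choosing δ = min(2, ε/33) ensures both conditions, hence |(5y^2 + 7y - 6) − 18| < ε.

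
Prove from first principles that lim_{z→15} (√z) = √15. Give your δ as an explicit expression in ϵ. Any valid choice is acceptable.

δ = min(15, √15·ϵ)

Let ϵ > 0 be given. We want δ > 0 such that 0 < |z − 15| < δ implies |√z − √15| < ϵ.
Multiplying by the conjugate, |√z − √15| = |z − 15|/(√z + √15).
Restrict δ ≤ 15 so that |z − 15| < 15 forces z > 0, and then √z + √15 > √15.
Hence |√z − √15| < |z − 15|/√15, which is < ϵ once |z − 15| < √15·ϵ.
Take δ = min(15, √15·ϵ). If 0 < |z − 15| < δ then z > 0 and |√z − √15| < |z − 15|/√15 < ϵ.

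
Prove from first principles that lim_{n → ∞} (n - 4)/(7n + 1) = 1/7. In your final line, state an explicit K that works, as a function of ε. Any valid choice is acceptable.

K = (29/49)/ε

Suppose ε > 0. For n ≥ 1, |(n - 4)/(7n + 1) − (1/7)| = |-29|/(7(7n + 1)) = 29/(7(7n + 1)).
Since 7n + 1 ≥ 7n for n ≥ 1, this is ≤ 29/(7·7n) = (29/49)/n.
So |(n - 4)/(7n + 1) − (1/7)| < ε whenever n > (29/49)/ε.
Take K = (29/49)/ε. If n > K then |(n - 4)/(7n + 1) − (1/7)| ≤ (29/49)/n < ε.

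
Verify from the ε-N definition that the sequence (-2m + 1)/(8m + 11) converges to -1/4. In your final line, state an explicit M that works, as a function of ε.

M = (15/32)/ε

Let ε > 0. For m ≥ 1, |(-2m + 1)/(8m + 11) + 1/4| = |30|/(8(8m + 11)) = 30/(8(8m + 11)).
Since 8m + 11 ≥ 8m for m ≥ 1, this is ≤ 30/(8·8m) = (15/32)/m.
So |(-2m + 1)/(8m + 11) + 1/4| < ε whenever m > (15/32)/ε.
Take M = (15/32)/ε. If m > M then |(-2m + 1)/(8m + 11) + 1/4| ≤ (15/32)/m < ε.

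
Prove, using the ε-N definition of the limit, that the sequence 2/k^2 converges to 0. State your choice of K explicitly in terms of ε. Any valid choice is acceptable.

Let ε > 0. For k ≥ 1, |2/k^2 − 0| = 2/k^2.
2/k^2 < ε ⇔ k^2 > 2/ε ⇔ k > (2/ε)^{1/2}.
Take K = (2/ε)^{1/2}. Then k > K implies 2/k^2 < ε.

K = (2/ε)^{1/2}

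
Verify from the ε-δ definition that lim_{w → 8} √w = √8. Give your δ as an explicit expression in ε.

Let ε > 0 be given. We want δ > 0 such that 0 < |w − 8| < δ implies |√w − √8| < ε.
Multiplying by the conjugate, |√w − √8| = |w − 8|/(√w + √8).
Restrict δ ≤ 8 so that |w − 8| < 8 forces w > 0, and then √w + √8 > √8.
Hence |√w − √8| < |w − 8|/√8, which is < ε once |w − 8| < √8·ε.
Take δ = min(8, √8·ε). If 0 < |w − 8| < δ then w > 0 and |√w − √8| < |w − 8|/√8 < ε.

δ = min(8, √8·ε)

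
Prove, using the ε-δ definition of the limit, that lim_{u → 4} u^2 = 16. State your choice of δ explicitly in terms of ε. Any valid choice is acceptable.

Let ε > 0. We seek δ > 0 with 0 < |u − 4| < δ ⇒ |u^2 − 16| < ε.
Factor: u^2 − 16 = (u − 4)(u + 4), so |u^2 − 16| = |u − 4|·|u + 4|.
Restrict δ ≤ 1. Then |u − 4| < 1 gives |u| < 5, so by the triangle inequality |u + 4| ≤ 5 + 4 = 9.
Hence |u^2 − 16| ≤ 9|u − 4|, which is < ε once |u − 4| < ε/9.
Take δ = min(1, ε/9). If 0 < |u − 4| < δ then both bounds hold and |u^2 − 16| ≤ 9|u − 4| < 9·(ε/9) = ε.

δ = min(1, ε/9)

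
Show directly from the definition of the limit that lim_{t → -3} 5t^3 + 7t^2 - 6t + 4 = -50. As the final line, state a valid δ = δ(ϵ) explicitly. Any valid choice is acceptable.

δ = min(1, ϵ/130)

Let ϵ > 0 be given. We want δ > 0 such that 0 < |t + 3| < δ implies |(5t^3 + 7t^2 - 6t + 4) + 50| < ϵ.
(5t^3 + 7t^2 - 6t + 4) + 50 = 5t^3 + 7t^2 - 6t + 54 = (t + 3)(5t^2 - 8t + 18).
So |(5t^3 + 7t^2 - 6t + 4) + 50| = |t + 3|·|5t^2 - 8t + 18|.
Require δ ≤ 1. Then |t + 3| < 1 gives |t| < 4, and by the triangle inequality |5t^2 - 8t + 18| ≤ 5·4^2 + 8·4 + 18 = 130.
Hence |(5t^3 + 7t^2 - 6t + 4) + 50| ≤ 130|t + 3| < ϵ provided |t + 3| < ϵ/130.
Choosing δ = min(1, ϵ/130) ensures both conditions, hence |(5t^3 + 7t^2 - 6t + 4) + 50| < ϵ.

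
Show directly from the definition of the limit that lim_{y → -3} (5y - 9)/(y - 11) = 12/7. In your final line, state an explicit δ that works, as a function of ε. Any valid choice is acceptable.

Let ε > 0. We want δ > 0 with 0 < |y + 3| < δ ⇒ |(5y - 9)/(y - 11) − (12/7)| < ε.
Combining over a common denominator, (5y - 9)/(y - 11) − (12/7) = [(5y - 9)·(-14) − (-24)·(y - 11)] / [(-14)·(y - 11)] = -46(y + 3) / ((-14)(y - 11)).
So |(5y - 9)/(y - 11) − (12/7)| = 46|y + 3| / (14·|y − 11|).
Restrict δ ≤ 7. Then |y + 3| < 7 gives |y − 11| = |(y + 3) + (-14)| ≥ 14 − 7 = 7.
Hence |(5y - 9)/(y - 11) − (12/7)| < 46|y + 3|/(14·7) = (23/49)|y + 3|, which is < ε once |y + 3| < (49/23)ε.
Take δ = min(7, (49/23)ε). Then 0 < |y + 3| < δ forces both bounds, so |(5y - 9)/(y - 11) − (12/7)| < ε.

δ = min(7, (49/23)ε)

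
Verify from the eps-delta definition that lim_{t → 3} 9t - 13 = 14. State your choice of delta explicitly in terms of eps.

delta = eps/9

Fix eps > 0. We need delta > 0 so that 0 < |t − 3| < delta implies |(9t - 13) − 14| < eps.
Since (9t - 13) − 14 = 9(t − 3), we have |(9t - 13) − 14| = 9|t − 3|.
Thus it suffices that |t − 3| < eps/9.
Choosing delta = eps/9 gives |(9t - 13) − 14| = 9|t − 3| < eps whenever |t − 3| < delta.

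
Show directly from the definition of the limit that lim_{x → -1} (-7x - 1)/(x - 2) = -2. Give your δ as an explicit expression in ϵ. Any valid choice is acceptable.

Fix ϵ > 0. We want δ > 0 with 0 < |x + 1| < δ ⇒ |(-7x - 1)/(x - 2) + 2| < ϵ.
Combining over a common denominator, (-7x - 1)/(x - 2) + 2 = [(-7x - 1)·(-3) − 6·(x - 2)] / [(-3)·(x - 2)] = 15(x + 1) / ((-3)(x - 2)).
So |(-7x - 1)/(x - 2) + 2| = 15|x + 1| / (3·|x − 2|).
Restrict δ ≤ 3/2. Then |x + 1| < 3/2 gives |x − 2| = |(x + 1) + (-3)| ≥ 3 − 3/2 = 3/2.
Hence |(-7x - 1)/(x - 2) + 2| < 15|x + 1|/(3·(3/2)) = (10/3)|x + 1|, which is < ϵ once |x + 1| < (3/10)ϵ.
Take δ = min(3/2, (3/10)ϵ). Then 0 < |x + 1| < δ forces both bounds, so |(-7x - 1)/(x - 2) + 2| < ϵ.

δ = min(3/2, (3/10)ϵ)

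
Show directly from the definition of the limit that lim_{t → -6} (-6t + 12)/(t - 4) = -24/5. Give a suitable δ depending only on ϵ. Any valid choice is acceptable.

Let ϵ > 0 be given. We want δ > 0 with 0 < |t + 6| < δ ⇒ |(-6t + 12)/(t - 4) + 24/5| < ϵ.
Combining over a common denominator, (-6t + 12)/(t - 4) + 24/5 = [(-6t + 12)·(-10) − 48·(t - 4)] / [(-10)·(t - 4)] = 12(t + 6) / ((-10)(t - 4)).
So |(-6t + 12)/(t - 4) + 24/5| = 12|t + 6| / (10·|t − 4|).
Require δ ≤ 5, so |t − 4| ≥ |-10| − |t + 6| > 10 − 5 = 5.
Hence |(-6t + 12)/(t - 4) + 24/5| < 12|t + 6|/(10·5) = (6/25)|t + 6|, which is < ϵ once |t + 6| < (25/6)ϵ.
Take δ = min(5, (25/6)ϵ). Then 0 < |t + 6| < δ forces both bounds, so |(-6t + 12)/(t - 4) + 24/5| < ϵ.

δ = min(5, (25/6)ϵ)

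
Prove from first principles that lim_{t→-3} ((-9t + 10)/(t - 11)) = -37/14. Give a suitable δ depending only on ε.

δ = min(7, (98/89)ε)

Let ε > 0 be given. We want δ > 0 with 0 < |t + 3| < δ ⇒ |(-9t + 10)/(t - 11) + 37/14| < ε.
Combining over a common denominator, (-9t + 10)/(t - 11) + 37/14 = [(-9t + 10)·(-14) − 37·(t - 11)] / [(-14)·(t - 11)] = 89(t + 3) / ((-14)(t - 11)).
So |(-9t + 10)/(t - 11) + 37/14| = 89|t + 3| / (14·|t − 11|).
Require δ ≤ 7, so |t − 11| ≥ |-14| − |t + 3| > 14 − 7 = 7.
Hence |(-9t + 10)/(t - 11) + 37/14| < 89|t + 3|/(14·7) = (89/98)|t + 3|, which is < ε once |t + 3| < (98/89)ε.
Take δ = min(7, (98/89)ε). Then 0 < |t + 3| < δ forces both bounds, so |(-9t + 10)/(t - 11) + 37/14| < ε.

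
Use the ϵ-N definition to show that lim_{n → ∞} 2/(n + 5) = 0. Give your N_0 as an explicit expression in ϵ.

N_0 = 2/ϵ

Suppose ϵ > 0. For n ≥ 1, |2/(n + 5) − 0| = 2/(n + 5) ≤ 2/n.
We need 2/n < ϵ, i.e. n > 2/ϵ.
Take N_0 = 2/ϵ. If n > N_0 then |2/(n + 5)| ≤ 2/n < ϵ.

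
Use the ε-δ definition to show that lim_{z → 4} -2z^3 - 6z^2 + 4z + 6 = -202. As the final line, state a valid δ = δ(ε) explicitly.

δ = min(1, ε/172)

Let ε > 0 be given. We want δ > 0 such that 0 < |z − 4| < δ implies |(-2z^3 - 6z^2 + 4z + 6) + 202| < ε.
(-2z^3 - 6z^2 + 4z + 6) + 202 = -2z^3 - 6z^2 + 4z + 208 = (z − 4)(-2z^2 - 14z - 52).
So |(-2z^3 - 6z^2 + 4z + 6) + 202| = |z − 4|·|-2z^2 - 14z - 52|.
Require δ ≤ 1. Then |z − 4| < 1 gives |z| < 5, and by the triangle inequality |-2z^2 - 14z - 52| ≤ 2·5^2 + 14·5 + 52 = 172.
Hence |(-2z^3 - 6z^2 + 4z + 6) + 202| ≤ 172|z − 4| < ε provided |z − 4| < ε/172.
Choosing δ = min(1, ε/172) ensures both conditions, hence |(-2z^3 - 6z^2 + 4z + 6) + 202| < ε.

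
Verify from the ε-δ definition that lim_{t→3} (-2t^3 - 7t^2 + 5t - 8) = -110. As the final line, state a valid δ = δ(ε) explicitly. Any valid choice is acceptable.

δ = min(1, ε/118)

Let ε > 0 be given. We want δ > 0 such that 0 < |t − 3| < δ implies |(-2t^3 - 7t^2 + 5t - 8) + 110| < ε.
(-2t^3 - 7t^2 + 5t - 8) + 110 = -2t^3 - 7t^2 + 5t + 102 = (t − 3)(-2t^2 - 13t - 34).
So |(-2t^3 - 7t^2 + 5t - 8) + 110| = |t − 3|·|-2t^2 - 13t - 34|.
Require δ ≤ 1. Then |t − 3| < 1 gives |t| < 4, and by the triangle inequality |-2t^2 - 13t - 34| ≤ 2·4^2 + 13·4 + 34 = 118.
Hence |(-2t^3 - 7t^2 + 5t - 8) + 110| ≤ 118|t − 3| < ε provided |t − 3| < ε/118.
Take δ = min(1, ε/118). Then 0 < |t − 3| < δ gives both |t − 3| < 1 and |t − 3| < ε/118, so |(-2t^3 - 7t^2 + 5t - 8) + 110| < ε.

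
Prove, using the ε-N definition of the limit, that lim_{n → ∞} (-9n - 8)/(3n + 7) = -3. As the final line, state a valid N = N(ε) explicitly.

Let ε > 0. For n ≥ 1, |(-9n - 8)/(3n + 7) + 3| = |39|/(3(3n + 7)) = 39/(3(3n + 7)).
Since 3n + 7 ≥ 3n for n ≥ 1, this is ≤ 39/(3·3n) = (13/3)/n.
So |(-9n - 8)/(3n + 7) + 3| < ε whenever n > (13/3)/ε.
Take N = (13/3)/ε. If n > N then |(-9n - 8)/(3n + 7) + 3| ≤ (13/3)/n < ε.

N = (13/3)/ε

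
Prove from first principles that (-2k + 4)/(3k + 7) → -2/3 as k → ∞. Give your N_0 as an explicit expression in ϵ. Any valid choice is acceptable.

Fix ϵ > 0. For k ≥ 1, |(-2k + 4)/(3k + 7) + 2/3| = |26|/(3(3k + 7)) = 26/(3(3k + 7)).
Since 3k + 7 ≥ 3k for k ≥ 1, this is ≤ 26/(3·3k) = (26/9)/k.
So |(-2k + 4)/(3k + 7) + 2/3| < ϵ whenever k > (26/9)/ϵ.
Take N_0 = (26/9)/ϵ. If k > N_0 then |(-2k + 4)/(3k + 7) + 2/3| ≤ (26/9)/k < ϵ.

N_0 = (26/9)/ϵ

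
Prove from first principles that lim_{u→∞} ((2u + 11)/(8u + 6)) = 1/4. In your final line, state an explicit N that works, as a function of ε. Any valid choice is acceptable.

Let ε > 0. We seek N > 0 such that u > N implies |(2u + 11)/(8u + 6) − (1/4)| < ε.
(2u + 11)/(8u + 6) − (1/4) = (8(2u + 11) − 2(8u + 6)) / (8(8u + 6)) = 76/(8(8u + 6)).
For u > 0 we have 8u + 6 > 8u, so |(2u + 11)/(8u + 6) − (1/4)| = 76/(8(8u + 6)) < 76/(8·8u) = (19/16)/u.
Thus |(2u + 11)/(8u + 6) − (1/4)| < ε whenever u > (19/16)/ε.
Take N = (19/16)/ε. If u > N then |(2u + 11)/(8u + 6) − (1/4)| < (19/16)/u < ε.

N = (19/16)/ε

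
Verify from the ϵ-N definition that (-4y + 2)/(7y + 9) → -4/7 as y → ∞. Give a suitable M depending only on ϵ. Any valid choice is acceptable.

M = (50/49)/ϵ

Fix ϵ > 0. We seek M > 0 such that y > M implies |(-4y + 2)/(7y + 9) + 4/7| < ϵ.
(-4y + 2)/(7y + 9) + 4/7 = (7(-4y + 2) − (-4)(7y + 9)) / (7(7y + 9)) = 50/(7(7y + 9)).
For y > 0 we have 7y + 9 > 7y, so |(-4y + 2)/(7y + 9) + 4/7| = 50/(7(7y + 9)) < 50/(7·7y) = (50/49)/y.
Thus |(-4y + 2)/(7y + 9) + 4/7| < ϵ whenever y > (50/49)/ϵ.
Take M = (50/49)/ϵ. If y > M then |(-4y + 2)/(7y + 9) + 4/7| < (50/49)/y < ϵ.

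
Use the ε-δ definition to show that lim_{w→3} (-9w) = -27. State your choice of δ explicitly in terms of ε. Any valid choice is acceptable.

Let ε > 0 be given. We need δ > 0 so that 0 < |w − 3| < δ implies |(-9w) + 27| < ε.
Since (-9w) + 27 = -9(w − 3), we have |(-9w) + 27| = 9|w − 3|.
Thus it suffices that |w − 3| < ε/9.
Choosing δ = ε/9 gives |(-9w) + 27| = 9|w − 3| < ε whenever |w − 3| < δ.

δ = ε/9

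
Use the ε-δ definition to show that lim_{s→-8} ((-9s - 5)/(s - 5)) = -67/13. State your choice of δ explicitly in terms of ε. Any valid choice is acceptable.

δ = min(13/2, (169/100)ε)

Suppose ε > 0. We want δ > 0 with 0 < |s + 8| < δ ⇒ |(-9s - 5)/(s - 5) + 67/13| < ε.
Combining over a common denominator, (-9s - 5)/(s - 5) + 67/13 = [(-9s - 5)·(-13) − 67·(s - 5)] / [(-13)·(s - 5)] = 50(s + 8) / ((-13)(s - 5)).
So |(-9s - 5)/(s - 5) + 67/13| = 50|s + 8| / (13·|s − 5|).
Require δ ≤ 13/2, so |s − 5| ≥ |-13| − |s + 8| > 13 − 13/2 = 13/2.
Hence |(-9s - 5)/(s - 5) + 67/13| < 50|s + 8|/(13·(13/2)) = (100/169)|s + 8|, which is < ε once |s + 8| < (169/100)ε.
Take δ = min(13/2, (169/100)ε). Then 0 < |s + 8| < δ forces both bounds, so |(-9s - 5)/(s - 5) + 67/13| < ε.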